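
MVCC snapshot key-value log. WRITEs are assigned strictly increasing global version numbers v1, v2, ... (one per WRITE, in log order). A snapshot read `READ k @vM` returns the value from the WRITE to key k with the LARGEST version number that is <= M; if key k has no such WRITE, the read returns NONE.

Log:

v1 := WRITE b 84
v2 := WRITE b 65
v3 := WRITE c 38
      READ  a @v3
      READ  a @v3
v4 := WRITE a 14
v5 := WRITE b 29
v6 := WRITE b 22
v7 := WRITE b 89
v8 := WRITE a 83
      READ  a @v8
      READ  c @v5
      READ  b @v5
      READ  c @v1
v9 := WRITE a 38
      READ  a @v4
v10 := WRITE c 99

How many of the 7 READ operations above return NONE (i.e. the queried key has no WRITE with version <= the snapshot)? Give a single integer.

Answer: 3

Derivation:
v1: WRITE b=84  (b history now [(1, 84)])
v2: WRITE b=65  (b history now [(1, 84), (2, 65)])
v3: WRITE c=38  (c history now [(3, 38)])
READ a @v3: history=[] -> no version <= 3 -> NONE
READ a @v3: history=[] -> no version <= 3 -> NONE
v4: WRITE a=14  (a history now [(4, 14)])
v5: WRITE b=29  (b history now [(1, 84), (2, 65), (5, 29)])
v6: WRITE b=22  (b history now [(1, 84), (2, 65), (5, 29), (6, 22)])
v7: WRITE b=89  (b history now [(1, 84), (2, 65), (5, 29), (6, 22), (7, 89)])
v8: WRITE a=83  (a history now [(4, 14), (8, 83)])
READ a @v8: history=[(4, 14), (8, 83)] -> pick v8 -> 83
READ c @v5: history=[(3, 38)] -> pick v3 -> 38
READ b @v5: history=[(1, 84), (2, 65), (5, 29), (6, 22), (7, 89)] -> pick v5 -> 29
READ c @v1: history=[(3, 38)] -> no version <= 1 -> NONE
v9: WRITE a=38  (a history now [(4, 14), (8, 83), (9, 38)])
READ a @v4: history=[(4, 14), (8, 83), (9, 38)] -> pick v4 -> 14
v10: WRITE c=99  (c history now [(3, 38), (10, 99)])
Read results in order: ['NONE', 'NONE', '83', '38', '29', 'NONE', '14']
NONE count = 3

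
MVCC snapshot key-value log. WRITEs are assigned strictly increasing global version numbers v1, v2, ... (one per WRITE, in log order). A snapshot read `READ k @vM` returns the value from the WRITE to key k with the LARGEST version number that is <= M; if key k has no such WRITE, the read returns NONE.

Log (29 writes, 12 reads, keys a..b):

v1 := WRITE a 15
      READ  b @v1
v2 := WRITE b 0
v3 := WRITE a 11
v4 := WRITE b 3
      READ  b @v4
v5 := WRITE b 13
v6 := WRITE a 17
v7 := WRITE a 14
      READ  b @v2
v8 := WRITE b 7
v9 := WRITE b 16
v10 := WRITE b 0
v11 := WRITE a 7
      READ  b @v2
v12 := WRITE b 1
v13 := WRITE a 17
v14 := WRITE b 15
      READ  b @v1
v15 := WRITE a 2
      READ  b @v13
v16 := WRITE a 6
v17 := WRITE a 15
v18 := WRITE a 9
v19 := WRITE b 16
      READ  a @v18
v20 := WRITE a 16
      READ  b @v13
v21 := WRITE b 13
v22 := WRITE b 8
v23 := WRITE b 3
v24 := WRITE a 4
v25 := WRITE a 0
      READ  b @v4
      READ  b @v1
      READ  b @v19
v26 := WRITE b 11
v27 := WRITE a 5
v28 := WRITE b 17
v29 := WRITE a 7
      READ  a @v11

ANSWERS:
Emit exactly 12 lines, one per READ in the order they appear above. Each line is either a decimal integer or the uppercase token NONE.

Answer: NONE
3
0
0
NONE
1
9
1
3
NONE
16
7

Derivation:
v1: WRITE a=15  (a history now [(1, 15)])
READ b @v1: history=[] -> no version <= 1 -> NONE
v2: WRITE b=0  (b history now [(2, 0)])
v3: WRITE a=11  (a history now [(1, 15), (3, 11)])
v4: WRITE b=3  (b history now [(2, 0), (4, 3)])
READ b @v4: history=[(2, 0), (4, 3)] -> pick v4 -> 3
v5: WRITE b=13  (b history now [(2, 0), (4, 3), (5, 13)])
v6: WRITE a=17  (a history now [(1, 15), (3, 11), (6, 17)])
v7: WRITE a=14  (a history now [(1, 15), (3, 11), (6, 17), (7, 14)])
READ b @v2: history=[(2, 0), (4, 3), (5, 13)] -> pick v2 -> 0
v8: WRITE b=7  (b history now [(2, 0), (4, 3), (5, 13), (8, 7)])
v9: WRITE b=16  (b history now [(2, 0), (4, 3), (5, 13), (8, 7), (9, 16)])
v10: WRITE b=0  (b history now [(2, 0), (4, 3), (5, 13), (8, 7), (9, 16), (10, 0)])
v11: WRITE a=7  (a history now [(1, 15), (3, 11), (6, 17), (7, 14), (11, 7)])
READ b @v2: history=[(2, 0), (4, 3), (5, 13), (8, 7), (9, 16), (10, 0)] -> pick v2 -> 0
v12: WRITE b=1  (b history now [(2, 0), (4, 3), (5, 13), (8, 7), (9, 16), (10, 0), (12, 1)])
v13: WRITE a=17  (a history now [(1, 15), (3, 11), (6, 17), (7, 14), (11, 7), (13, 17)])
v14: WRITE b=15  (b history now [(2, 0), (4, 3), (5, 13), (8, 7), (9, 16), (10, 0), (12, 1), (14, 15)])
READ b @v1: history=[(2, 0), (4, 3), (5, 13), (8, 7), (9, 16), (10, 0), (12, 1), (14, 15)] -> no version <= 1 -> NONE
v15: WRITE a=2  (a history now [(1, 15), (3, 11), (6, 17), (7, 14), (11, 7), (13, 17), (15, 2)])
READ b @v13: history=[(2, 0), (4, 3), (5, 13), (8, 7), (9, 16), (10, 0), (12, 1), (14, 15)] -> pick v12 -> 1
v16: WRITE a=6  (a history now [(1, 15), (3, 11), (6, 17), (7, 14), (11, 7), (13, 17), (15, 2), (16, 6)])
v17: WRITE a=15  (a history now [(1, 15), (3, 11), (6, 17), (7, 14), (11, 7), (13, 17), (15, 2), (16, 6), (17, 15)])
v18: WRITE a=9  (a history now [(1, 15), (3, 11), (6, 17), (7, 14), (11, 7), (13, 17), (15, 2), (16, 6), (17, 15), (18, 9)])
v19: WRITE b=16  (b history now [(2, 0), (4, 3), (5, 13), (8, 7), (9, 16), (10, 0), (12, 1), (14, 15), (19, 16)])
READ a @v18: history=[(1, 15), (3, 11), (6, 17), (7, 14), (11, 7), (13, 17), (15, 2), (16, 6), (17, 15), (18, 9)] -> pick v18 -> 9
v20: WRITE a=16  (a history now [(1, 15), (3, 11), (6, 17), (7, 14), (11, 7), (13, 17), (15, 2), (16, 6), (17, 15), (18, 9), (20, 16)])
READ b @v13: history=[(2, 0), (4, 3), (5, 13), (8, 7), (9, 16), (10, 0), (12, 1), (14, 15), (19, 16)] -> pick v12 -> 1
v21: WRITE b=13  (b history now [(2, 0), (4, 3), (5, 13), (8, 7), (9, 16), (10, 0), (12, 1), (14, 15), (19, 16), (21, 13)])
v22: WRITE b=8  (b history now [(2, 0), (4, 3), (5, 13), (8, 7), (9, 16), (10, 0), (12, 1), (14, 15), (19, 16), (21, 13), (22, 8)])
v23: WRITE b=3  (b history now [(2, 0), (4, 3), (5, 13), (8, 7), (9, 16), (10, 0), (12, 1), (14, 15), (19, 16), (21, 13), (22, 8), (23, 3)])
v24: WRITE a=4  (a history now [(1, 15), (3, 11), (6, 17), (7, 14), (11, 7), (13, 17), (15, 2), (16, 6), (17, 15), (18, 9), (20, 16), (24, 4)])
v25: WRITE a=0  (a history now [(1, 15), (3, 11), (6, 17), (7, 14), (11, 7), (13, 17), (15, 2), (16, 6), (17, 15), (18, 9), (20, 16), (24, 4), (25, 0)])
READ b @v4: history=[(2, 0), (4, 3), (5, 13), (8, 7), (9, 16), (10, 0), (12, 1), (14, 15), (19, 16), (21, 13), (22, 8), (23, 3)] -> pick v4 -> 3
READ b @v1: history=[(2, 0), (4, 3), (5, 13), (8, 7), (9, 16), (10, 0), (12, 1), (14, 15), (19, 16), (21, 13), (22, 8), (23, 3)] -> no version <= 1 -> NONE
READ b @v19: history=[(2, 0), (4, 3), (5, 13), (8, 7), (9, 16), (10, 0), (12, 1), (14, 15), (19, 16), (21, 13), (22, 8), (23, 3)] -> pick v19 -> 16
v26: WRITE b=11  (b history now [(2, 0), (4, 3), (5, 13), (8, 7), (9, 16), (10, 0), (12, 1), (14, 15), (19, 16), (21, 13), (22, 8), (23, 3), (26, 11)])
v27: WRITE a=5  (a history now [(1, 15), (3, 11), (6, 17), (7, 14), (11, 7), (13, 17), (15, 2), (16, 6), (17, 15), (18, 9), (20, 16), (24, 4), (25, 0), (27, 5)])
v28: WRITE b=17  (b history now [(2, 0), (4, 3), (5, 13), (8, 7), (9, 16), (10, 0), (12, 1), (14, 15), (19, 16), (21, 13), (22, 8), (23, 3), (26, 11), (28, 17)])
v29: WRITE a=7  (a history now [(1, 15), (3, 11), (6, 17), (7, 14), (11, 7), (13, 17), (15, 2), (16, 6), (17, 15), (18, 9), (20, 16), (24, 4), (25, 0), (27, 5), (29, 7)])
READ a @v11: history=[(1, 15), (3, 11), (6, 17), (7, 14), (11, 7), (13, 17), (15, 2), (16, 6), (17, 15), (18, 9), (20, 16), (24, 4), (25, 0), (27, 5), (29, 7)] -> pick v11 -> 7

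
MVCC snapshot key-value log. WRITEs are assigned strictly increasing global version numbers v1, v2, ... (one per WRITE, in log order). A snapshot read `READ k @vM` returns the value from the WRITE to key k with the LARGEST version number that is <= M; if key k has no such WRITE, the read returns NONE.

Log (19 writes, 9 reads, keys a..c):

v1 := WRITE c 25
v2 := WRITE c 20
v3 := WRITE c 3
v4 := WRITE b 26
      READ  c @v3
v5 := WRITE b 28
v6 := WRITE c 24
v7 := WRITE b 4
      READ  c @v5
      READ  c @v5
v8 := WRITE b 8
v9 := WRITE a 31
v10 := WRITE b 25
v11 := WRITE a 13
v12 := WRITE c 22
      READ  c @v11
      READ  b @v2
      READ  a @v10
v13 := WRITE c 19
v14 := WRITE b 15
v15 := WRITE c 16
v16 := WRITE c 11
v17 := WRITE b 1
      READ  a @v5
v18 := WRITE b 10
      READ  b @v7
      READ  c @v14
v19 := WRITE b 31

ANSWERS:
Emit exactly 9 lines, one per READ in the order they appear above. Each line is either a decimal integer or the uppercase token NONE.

Answer: 3
3
3
24
NONE
31
NONE
4
19

Derivation:
v1: WRITE c=25  (c history now [(1, 25)])
v2: WRITE c=20  (c history now [(1, 25), (2, 20)])
v3: WRITE c=3  (c history now [(1, 25), (2, 20), (3, 3)])
v4: WRITE b=26  (b history now [(4, 26)])
READ c @v3: history=[(1, 25), (2, 20), (3, 3)] -> pick v3 -> 3
v5: WRITE b=28  (b history now [(4, 26), (5, 28)])
v6: WRITE c=24  (c history now [(1, 25), (2, 20), (3, 3), (6, 24)])
v7: WRITE b=4  (b history now [(4, 26), (5, 28), (7, 4)])
READ c @v5: history=[(1, 25), (2, 20), (3, 3), (6, 24)] -> pick v3 -> 3
READ c @v5: history=[(1, 25), (2, 20), (3, 3), (6, 24)] -> pick v3 -> 3
v8: WRITE b=8  (b history now [(4, 26), (5, 28), (7, 4), (8, 8)])
v9: WRITE a=31  (a history now [(9, 31)])
v10: WRITE b=25  (b history now [(4, 26), (5, 28), (7, 4), (8, 8), (10, 25)])
v11: WRITE a=13  (a history now [(9, 31), (11, 13)])
v12: WRITE c=22  (c history now [(1, 25), (2, 20), (3, 3), (6, 24), (12, 22)])
READ c @v11: history=[(1, 25), (2, 20), (3, 3), (6, 24), (12, 22)] -> pick v6 -> 24
READ b @v2: history=[(4, 26), (5, 28), (7, 4), (8, 8), (10, 25)] -> no version <= 2 -> NONE
READ a @v10: history=[(9, 31), (11, 13)] -> pick v9 -> 31
v13: WRITE c=19  (c history now [(1, 25), (2, 20), (3, 3), (6, 24), (12, 22), (13, 19)])
v14: WRITE b=15  (b history now [(4, 26), (5, 28), (7, 4), (8, 8), (10, 25), (14, 15)])
v15: WRITE c=16  (c history now [(1, 25), (2, 20), (3, 3), (6, 24), (12, 22), (13, 19), (15, 16)])
v16: WRITE c=11  (c history now [(1, 25), (2, 20), (3, 3), (6, 24), (12, 22), (13, 19), (15, 16), (16, 11)])
v17: WRITE b=1  (b history now [(4, 26), (5, 28), (7, 4), (8, 8), (10, 25), (14, 15), (17, 1)])
READ a @v5: history=[(9, 31), (11, 13)] -> no version <= 5 -> NONE
v18: WRITE b=10  (b history now [(4, 26), (5, 28), (7, 4), (8, 8), (10, 25), (14, 15), (17, 1), (18, 10)])
READ b @v7: history=[(4, 26), (5, 28), (7, 4), (8, 8), (10, 25), (14, 15), (17, 1), (18, 10)] -> pick v7 -> 4
READ c @v14: history=[(1, 25), (2, 20), (3, 3), (6, 24), (12, 22), (13, 19), (15, 16), (16, 11)] -> pick v13 -> 19
v19: WRITE b=31  (b history now [(4, 26), (5, 28), (7, 4), (8, 8), (10, 25), (14, 15), (17, 1), (18, 10), (19, 31)])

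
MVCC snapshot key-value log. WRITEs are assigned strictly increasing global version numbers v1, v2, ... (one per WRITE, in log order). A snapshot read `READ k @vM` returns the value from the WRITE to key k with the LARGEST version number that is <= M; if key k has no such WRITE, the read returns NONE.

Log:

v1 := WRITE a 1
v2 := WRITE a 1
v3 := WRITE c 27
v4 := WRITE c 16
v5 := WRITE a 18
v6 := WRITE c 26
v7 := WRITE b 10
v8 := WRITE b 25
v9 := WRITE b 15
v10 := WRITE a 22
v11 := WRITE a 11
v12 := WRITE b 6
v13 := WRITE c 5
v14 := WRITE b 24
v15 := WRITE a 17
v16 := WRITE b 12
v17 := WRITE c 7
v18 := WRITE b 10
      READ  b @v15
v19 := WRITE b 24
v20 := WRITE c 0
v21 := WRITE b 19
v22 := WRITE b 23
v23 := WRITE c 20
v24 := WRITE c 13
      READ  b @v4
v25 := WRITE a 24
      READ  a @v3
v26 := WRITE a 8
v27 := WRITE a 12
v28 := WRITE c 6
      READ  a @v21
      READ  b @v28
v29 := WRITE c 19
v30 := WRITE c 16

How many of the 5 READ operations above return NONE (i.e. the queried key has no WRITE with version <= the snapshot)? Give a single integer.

Answer: 1

Derivation:
v1: WRITE a=1  (a history now [(1, 1)])
v2: WRITE a=1  (a history now [(1, 1), (2, 1)])
v3: WRITE c=27  (c history now [(3, 27)])
v4: WRITE c=16  (c history now [(3, 27), (4, 16)])
v5: WRITE a=18  (a history now [(1, 1), (2, 1), (5, 18)])
v6: WRITE c=26  (c history now [(3, 27), (4, 16), (6, 26)])
v7: WRITE b=10  (b history now [(7, 10)])
v8: WRITE b=25  (b history now [(7, 10), (8, 25)])
v9: WRITE b=15  (b history now [(7, 10), (8, 25), (9, 15)])
v10: WRITE a=22  (a history now [(1, 1), (2, 1), (5, 18), (10, 22)])
v11: WRITE a=11  (a history now [(1, 1), (2, 1), (5, 18), (10, 22), (11, 11)])
v12: WRITE b=6  (b history now [(7, 10), (8, 25), (9, 15), (12, 6)])
v13: WRITE c=5  (c history now [(3, 27), (4, 16), (6, 26), (13, 5)])
v14: WRITE b=24  (b history now [(7, 10), (8, 25), (9, 15), (12, 6), (14, 24)])
v15: WRITE a=17  (a history now [(1, 1), (2, 1), (5, 18), (10, 22), (11, 11), (15, 17)])
v16: WRITE b=12  (b history now [(7, 10), (8, 25), (9, 15), (12, 6), (14, 24), (16, 12)])
v17: WRITE c=7  (c history now [(3, 27), (4, 16), (6, 26), (13, 5), (17, 7)])
v18: WRITE b=10  (b history now [(7, 10), (8, 25), (9, 15), (12, 6), (14, 24), (16, 12), (18, 10)])
READ b @v15: history=[(7, 10), (8, 25), (9, 15), (12, 6), (14, 24), (16, 12), (18, 10)] -> pick v14 -> 24
v19: WRITE b=24  (b history now [(7, 10), (8, 25), (9, 15), (12, 6), (14, 24), (16, 12), (18, 10), (19, 24)])
v20: WRITE c=0  (c history now [(3, 27), (4, 16), (6, 26), (13, 5), (17, 7), (20, 0)])
v21: WRITE b=19  (b history now [(7, 10), (8, 25), (9, 15), (12, 6), (14, 24), (16, 12), (18, 10), (19, 24), (21, 19)])
v22: WRITE b=23  (b history now [(7, 10), (8, 25), (9, 15), (12, 6), (14, 24), (16, 12), (18, 10), (19, 24), (21, 19), (22, 23)])
v23: WRITE c=20  (c history now [(3, 27), (4, 16), (6, 26), (13, 5), (17, 7), (20, 0), (23, 20)])
v24: WRITE c=13  (c history now [(3, 27), (4, 16), (6, 26), (13, 5), (17, 7), (20, 0), (23, 20), (24, 13)])
READ b @v4: history=[(7, 10), (8, 25), (9, 15), (12, 6), (14, 24), (16, 12), (18, 10), (19, 24), (21, 19), (22, 23)] -> no version <= 4 -> NONE
v25: WRITE a=24  (a history now [(1, 1), (2, 1), (5, 18), (10, 22), (11, 11), (15, 17), (25, 24)])
READ a @v3: history=[(1, 1), (2, 1), (5, 18), (10, 22), (11, 11), (15, 17), (25, 24)] -> pick v2 -> 1
v26: WRITE a=8  (a history now [(1, 1), (2, 1), (5, 18), (10, 22), (11, 11), (15, 17), (25, 24), (26, 8)])
v27: WRITE a=12  (a history now [(1, 1), (2, 1), (5, 18), (10, 22), (11, 11), (15, 17), (25, 24), (26, 8), (27, 12)])
v28: WRITE c=6  (c history now [(3, 27), (4, 16), (6, 26), (13, 5), (17, 7), (20, 0), (23, 20), (24, 13), (28, 6)])
READ a @v21: history=[(1, 1), (2, 1), (5, 18), (10, 22), (11, 11), (15, 17), (25, 24), (26, 8), (27, 12)] -> pick v15 -> 17
READ b @v28: history=[(7, 10), (8, 25), (9, 15), (12, 6), (14, 24), (16, 12), (18, 10), (19, 24), (21, 19), (22, 23)] -> pick v22 -> 23
v29: WRITE c=19  (c history now [(3, 27), (4, 16), (6, 26), (13, 5), (17, 7), (20, 0), (23, 20), (24, 13), (28, 6), (29, 19)])
v30: WRITE c=16  (c history now [(3, 27), (4, 16), (6, 26), (13, 5), (17, 7), (20, 0), (23, 20), (24, 13), (28, 6), (29, 19), (30, 16)])
Read results in order: ['24', 'NONE', '1', '17', '23']
NONE count = 1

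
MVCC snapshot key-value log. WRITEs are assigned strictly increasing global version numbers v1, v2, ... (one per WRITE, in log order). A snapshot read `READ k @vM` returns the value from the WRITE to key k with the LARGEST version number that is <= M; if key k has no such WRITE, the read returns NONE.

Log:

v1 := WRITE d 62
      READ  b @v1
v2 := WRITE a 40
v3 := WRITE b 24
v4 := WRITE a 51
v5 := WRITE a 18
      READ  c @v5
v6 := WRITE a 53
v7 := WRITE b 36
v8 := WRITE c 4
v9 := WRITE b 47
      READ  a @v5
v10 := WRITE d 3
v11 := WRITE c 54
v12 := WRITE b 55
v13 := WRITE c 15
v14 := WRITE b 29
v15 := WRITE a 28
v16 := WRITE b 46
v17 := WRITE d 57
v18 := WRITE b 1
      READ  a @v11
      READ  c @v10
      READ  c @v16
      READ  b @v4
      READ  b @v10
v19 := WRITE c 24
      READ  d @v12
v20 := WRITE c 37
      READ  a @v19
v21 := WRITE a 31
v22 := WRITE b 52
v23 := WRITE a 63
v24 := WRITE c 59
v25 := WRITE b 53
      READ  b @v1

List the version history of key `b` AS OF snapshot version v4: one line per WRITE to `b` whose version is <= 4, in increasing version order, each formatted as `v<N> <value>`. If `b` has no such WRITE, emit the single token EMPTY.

Answer: v3 24

Derivation:
Scan writes for key=b with version <= 4:
  v1 WRITE d 62 -> skip
  v2 WRITE a 40 -> skip
  v3 WRITE b 24 -> keep
  v4 WRITE a 51 -> skip
  v5 WRITE a 18 -> skip
  v6 WRITE a 53 -> skip
  v7 WRITE b 36 -> drop (> snap)
  v8 WRITE c 4 -> skip
  v9 WRITE b 47 -> drop (> snap)
  v10 WRITE d 3 -> skip
  v11 WRITE c 54 -> skip
  v12 WRITE b 55 -> drop (> snap)
  v13 WRITE c 15 -> skip
  v14 WRITE b 29 -> drop (> snap)
  v15 WRITE a 28 -> skip
  v16 WRITE b 46 -> drop (> snap)
  v17 WRITE d 57 -> skip
  v18 WRITE b 1 -> drop (> snap)
  v19 WRITE c 24 -> skip
  v20 WRITE c 37 -> skip
  v21 WRITE a 31 -> skip
  v22 WRITE b 52 -> drop (> snap)
  v23 WRITE a 63 -> skip
  v24 WRITE c 59 -> skip
  v25 WRITE b 53 -> drop (> snap)
Collected: [(3, 24)]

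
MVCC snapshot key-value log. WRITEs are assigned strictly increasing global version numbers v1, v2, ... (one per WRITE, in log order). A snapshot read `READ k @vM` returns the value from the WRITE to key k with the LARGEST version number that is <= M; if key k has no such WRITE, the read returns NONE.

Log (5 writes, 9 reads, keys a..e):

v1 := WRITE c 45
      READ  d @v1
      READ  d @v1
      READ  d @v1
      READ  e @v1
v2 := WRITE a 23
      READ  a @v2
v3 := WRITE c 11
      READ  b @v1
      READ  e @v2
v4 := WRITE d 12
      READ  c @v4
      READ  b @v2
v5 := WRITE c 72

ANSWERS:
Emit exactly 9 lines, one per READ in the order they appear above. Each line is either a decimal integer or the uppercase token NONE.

v1: WRITE c=45  (c history now [(1, 45)])
READ d @v1: history=[] -> no version <= 1 -> NONE
READ d @v1: history=[] -> no version <= 1 -> NONE
READ d @v1: history=[] -> no version <= 1 -> NONE
READ e @v1: history=[] -> no version <= 1 -> NONE
v2: WRITE a=23  (a history now [(2, 23)])
READ a @v2: history=[(2, 23)] -> pick v2 -> 23
v3: WRITE c=11  (c history now [(1, 45), (3, 11)])
READ b @v1: history=[] -> no version <= 1 -> NONE
READ e @v2: history=[] -> no version <= 2 -> NONE
v4: WRITE d=12  (d history now [(4, 12)])
READ c @v4: history=[(1, 45), (3, 11)] -> pick v3 -> 11
READ b @v2: history=[] -> no version <= 2 -> NONE
v5: WRITE c=72  (c history now [(1, 45), (3, 11), (5, 72)])

Answer: NONE
NONE
NONE
NONE
23
NONE
NONE
11
NONE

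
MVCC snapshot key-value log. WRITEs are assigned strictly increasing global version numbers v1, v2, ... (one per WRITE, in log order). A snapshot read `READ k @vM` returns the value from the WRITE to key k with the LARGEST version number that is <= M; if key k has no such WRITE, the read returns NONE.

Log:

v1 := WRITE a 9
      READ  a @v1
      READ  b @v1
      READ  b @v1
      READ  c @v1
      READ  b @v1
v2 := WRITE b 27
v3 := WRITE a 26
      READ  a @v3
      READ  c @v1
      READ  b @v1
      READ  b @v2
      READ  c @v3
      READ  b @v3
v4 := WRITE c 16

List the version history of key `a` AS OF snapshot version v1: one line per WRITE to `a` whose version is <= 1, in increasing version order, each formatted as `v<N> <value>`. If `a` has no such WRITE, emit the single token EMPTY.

Scan writes for key=a with version <= 1:
  v1 WRITE a 9 -> keep
  v2 WRITE b 27 -> skip
  v3 WRITE a 26 -> drop (> snap)
  v4 WRITE c 16 -> skip
Collected: [(1, 9)]

Answer: v1 9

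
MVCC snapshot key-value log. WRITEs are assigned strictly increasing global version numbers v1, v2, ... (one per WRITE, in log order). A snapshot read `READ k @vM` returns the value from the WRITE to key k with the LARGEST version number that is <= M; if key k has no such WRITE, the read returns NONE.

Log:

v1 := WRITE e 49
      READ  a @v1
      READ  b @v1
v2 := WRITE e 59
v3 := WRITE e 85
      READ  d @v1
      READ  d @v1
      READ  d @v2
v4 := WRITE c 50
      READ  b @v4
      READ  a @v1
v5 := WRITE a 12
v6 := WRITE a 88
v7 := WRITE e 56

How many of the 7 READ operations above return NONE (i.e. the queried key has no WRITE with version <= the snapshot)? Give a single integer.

Answer: 7

Derivation:
v1: WRITE e=49  (e history now [(1, 49)])
READ a @v1: history=[] -> no version <= 1 -> NONE
READ b @v1: history=[] -> no version <= 1 -> NONE
v2: WRITE e=59  (e history now [(1, 49), (2, 59)])
v3: WRITE e=85  (e history now [(1, 49), (2, 59), (3, 85)])
READ d @v1: history=[] -> no version <= 1 -> NONE
READ d @v1: history=[] -> no version <= 1 -> NONE
READ d @v2: history=[] -> no version <= 2 -> NONE
v4: WRITE c=50  (c history now [(4, 50)])
READ b @v4: history=[] -> no version <= 4 -> NONE
READ a @v1: history=[] -> no version <= 1 -> NONE
v5: WRITE a=12  (a history now [(5, 12)])
v6: WRITE a=88  (a history now [(5, 12), (6, 88)])
v7: WRITE e=56  (e history now [(1, 49), (2, 59), (3, 85), (7, 56)])
Read results in order: ['NONE', 'NONE', 'NONE', 'NONE', 'NONE', 'NONE', 'NONE']
NONE count = 7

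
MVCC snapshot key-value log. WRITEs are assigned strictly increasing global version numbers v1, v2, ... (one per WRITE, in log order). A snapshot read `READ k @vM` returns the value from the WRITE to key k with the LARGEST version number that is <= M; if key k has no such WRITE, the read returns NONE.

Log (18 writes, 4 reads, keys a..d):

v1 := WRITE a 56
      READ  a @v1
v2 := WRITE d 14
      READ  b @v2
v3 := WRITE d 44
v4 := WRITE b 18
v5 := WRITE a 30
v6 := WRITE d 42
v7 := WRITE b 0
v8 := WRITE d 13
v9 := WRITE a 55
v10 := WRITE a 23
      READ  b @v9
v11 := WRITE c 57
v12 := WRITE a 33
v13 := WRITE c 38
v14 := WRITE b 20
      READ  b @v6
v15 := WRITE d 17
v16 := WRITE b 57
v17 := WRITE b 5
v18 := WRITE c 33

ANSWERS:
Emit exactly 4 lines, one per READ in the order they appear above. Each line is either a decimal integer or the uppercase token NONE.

v1: WRITE a=56  (a history now [(1, 56)])
READ a @v1: history=[(1, 56)] -> pick v1 -> 56
v2: WRITE d=14  (d history now [(2, 14)])
READ b @v2: history=[] -> no version <= 2 -> NONE
v3: WRITE d=44  (d history now [(2, 14), (3, 44)])
v4: WRITE b=18  (b history now [(4, 18)])
v5: WRITE a=30  (a history now [(1, 56), (5, 30)])
v6: WRITE d=42  (d history now [(2, 14), (3, 44), (6, 42)])
v7: WRITE b=0  (b history now [(4, 18), (7, 0)])
v8: WRITE d=13  (d history now [(2, 14), (3, 44), (6, 42), (8, 13)])
v9: WRITE a=55  (a history now [(1, 56), (5, 30), (9, 55)])
v10: WRITE a=23  (a history now [(1, 56), (5, 30), (9, 55), (10, 23)])
READ b @v9: history=[(4, 18), (7, 0)] -> pick v7 -> 0
v11: WRITE c=57  (c history now [(11, 57)])
v12: WRITE a=33  (a history now [(1, 56), (5, 30), (9, 55), (10, 23), (12, 33)])
v13: WRITE c=38  (c history now [(11, 57), (13, 38)])
v14: WRITE b=20  (b history now [(4, 18), (7, 0), (14, 20)])
READ b @v6: history=[(4, 18), (7, 0), (14, 20)] -> pick v4 -> 18
v15: WRITE d=17  (d history now [(2, 14), (3, 44), (6, 42), (8, 13), (15, 17)])
v16: WRITE b=57  (b history now [(4, 18), (7, 0), (14, 20), (16, 57)])
v17: WRITE b=5  (b history now [(4, 18), (7, 0), (14, 20), (16, 57), (17, 5)])
v18: WRITE c=33  (c history now [(11, 57), (13, 38), (18, 33)])

Answer: 56
NONE
0
18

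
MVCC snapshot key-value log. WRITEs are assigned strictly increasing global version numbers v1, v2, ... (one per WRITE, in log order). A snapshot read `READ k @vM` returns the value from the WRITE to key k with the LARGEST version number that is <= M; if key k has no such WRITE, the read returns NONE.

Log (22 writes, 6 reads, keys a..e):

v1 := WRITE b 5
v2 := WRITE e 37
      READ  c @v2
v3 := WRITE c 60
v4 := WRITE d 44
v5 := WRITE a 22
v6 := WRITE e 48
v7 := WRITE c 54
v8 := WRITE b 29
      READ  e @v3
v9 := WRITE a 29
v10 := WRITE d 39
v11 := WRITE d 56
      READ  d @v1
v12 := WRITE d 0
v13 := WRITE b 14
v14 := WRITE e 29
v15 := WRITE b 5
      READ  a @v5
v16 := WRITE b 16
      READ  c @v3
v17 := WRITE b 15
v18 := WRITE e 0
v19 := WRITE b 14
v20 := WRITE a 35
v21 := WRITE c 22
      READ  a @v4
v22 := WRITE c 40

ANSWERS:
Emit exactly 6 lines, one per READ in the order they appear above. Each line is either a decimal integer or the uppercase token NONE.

v1: WRITE b=5  (b history now [(1, 5)])
v2: WRITE e=37  (e history now [(2, 37)])
READ c @v2: history=[] -> no version <= 2 -> NONE
v3: WRITE c=60  (c history now [(3, 60)])
v4: WRITE d=44  (d history now [(4, 44)])
v5: WRITE a=22  (a history now [(5, 22)])
v6: WRITE e=48  (e history now [(2, 37), (6, 48)])
v7: WRITE c=54  (c history now [(3, 60), (7, 54)])
v8: WRITE b=29  (b history now [(1, 5), (8, 29)])
READ e @v3: history=[(2, 37), (6, 48)] -> pick v2 -> 37
v9: WRITE a=29  (a history now [(5, 22), (9, 29)])
v10: WRITE d=39  (d history now [(4, 44), (10, 39)])
v11: WRITE d=56  (d history now [(4, 44), (10, 39), (11, 56)])
READ d @v1: history=[(4, 44), (10, 39), (11, 56)] -> no version <= 1 -> NONE
v12: WRITE d=0  (d history now [(4, 44), (10, 39), (11, 56), (12, 0)])
v13: WRITE b=14  (b history now [(1, 5), (8, 29), (13, 14)])
v14: WRITE e=29  (e history now [(2, 37), (6, 48), (14, 29)])
v15: WRITE b=5  (b history now [(1, 5), (8, 29), (13, 14), (15, 5)])
READ a @v5: history=[(5, 22), (9, 29)] -> pick v5 -> 22
v16: WRITE b=16  (b history now [(1, 5), (8, 29), (13, 14), (15, 5), (16, 16)])
READ c @v3: history=[(3, 60), (7, 54)] -> pick v3 -> 60
v17: WRITE b=15  (b history now [(1, 5), (8, 29), (13, 14), (15, 5), (16, 16), (17, 15)])
v18: WRITE e=0  (e history now [(2, 37), (6, 48), (14, 29), (18, 0)])
v19: WRITE b=14  (b history now [(1, 5), (8, 29), (13, 14), (15, 5), (16, 16), (17, 15), (19, 14)])
v20: WRITE a=35  (a history now [(5, 22), (9, 29), (20, 35)])
v21: WRITE c=22  (c history now [(3, 60), (7, 54), (21, 22)])
READ a @v4: history=[(5, 22), (9, 29), (20, 35)] -> no version <= 4 -> NONE
v22: WRITE c=40  (c history now [(3, 60), (7, 54), (21, 22), (22, 40)])

Answer: NONE
37
NONE
22
60
NONE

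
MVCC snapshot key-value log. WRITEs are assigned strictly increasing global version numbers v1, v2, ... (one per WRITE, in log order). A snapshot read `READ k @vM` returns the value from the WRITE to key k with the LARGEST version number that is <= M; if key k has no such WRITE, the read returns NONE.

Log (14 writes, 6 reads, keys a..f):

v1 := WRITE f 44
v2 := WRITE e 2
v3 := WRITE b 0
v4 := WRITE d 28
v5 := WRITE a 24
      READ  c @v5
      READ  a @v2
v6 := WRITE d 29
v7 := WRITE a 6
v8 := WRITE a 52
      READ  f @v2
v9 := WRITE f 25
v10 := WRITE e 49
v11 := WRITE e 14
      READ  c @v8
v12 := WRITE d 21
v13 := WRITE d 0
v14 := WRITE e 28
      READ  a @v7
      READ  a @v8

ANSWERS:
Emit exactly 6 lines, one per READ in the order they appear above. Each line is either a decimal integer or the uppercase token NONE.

v1: WRITE f=44  (f history now [(1, 44)])
v2: WRITE e=2  (e history now [(2, 2)])
v3: WRITE b=0  (b history now [(3, 0)])
v4: WRITE d=28  (d history now [(4, 28)])
v5: WRITE a=24  (a history now [(5, 24)])
READ c @v5: history=[] -> no version <= 5 -> NONE
READ a @v2: history=[(5, 24)] -> no version <= 2 -> NONE
v6: WRITE d=29  (d history now [(4, 28), (6, 29)])
v7: WRITE a=6  (a history now [(5, 24), (7, 6)])
v8: WRITE a=52  (a history now [(5, 24), (7, 6), (8, 52)])
READ f @v2: history=[(1, 44)] -> pick v1 -> 44
v9: WRITE f=25  (f history now [(1, 44), (9, 25)])
v10: WRITE e=49  (e history now [(2, 2), (10, 49)])
v11: WRITE e=14  (e history now [(2, 2), (10, 49), (11, 14)])
READ c @v8: history=[] -> no version <= 8 -> NONE
v12: WRITE d=21  (d history now [(4, 28), (6, 29), (12, 21)])
v13: WRITE d=0  (d history now [(4, 28), (6, 29), (12, 21), (13, 0)])
v14: WRITE e=28  (e history now [(2, 2), (10, 49), (11, 14), (14, 28)])
READ a @v7: history=[(5, 24), (7, 6), (8, 52)] -> pick v7 -> 6
READ a @v8: history=[(5, 24), (7, 6), (8, 52)] -> pick v8 -> 52

Answer: NONE
NONE
44
NONE
6
52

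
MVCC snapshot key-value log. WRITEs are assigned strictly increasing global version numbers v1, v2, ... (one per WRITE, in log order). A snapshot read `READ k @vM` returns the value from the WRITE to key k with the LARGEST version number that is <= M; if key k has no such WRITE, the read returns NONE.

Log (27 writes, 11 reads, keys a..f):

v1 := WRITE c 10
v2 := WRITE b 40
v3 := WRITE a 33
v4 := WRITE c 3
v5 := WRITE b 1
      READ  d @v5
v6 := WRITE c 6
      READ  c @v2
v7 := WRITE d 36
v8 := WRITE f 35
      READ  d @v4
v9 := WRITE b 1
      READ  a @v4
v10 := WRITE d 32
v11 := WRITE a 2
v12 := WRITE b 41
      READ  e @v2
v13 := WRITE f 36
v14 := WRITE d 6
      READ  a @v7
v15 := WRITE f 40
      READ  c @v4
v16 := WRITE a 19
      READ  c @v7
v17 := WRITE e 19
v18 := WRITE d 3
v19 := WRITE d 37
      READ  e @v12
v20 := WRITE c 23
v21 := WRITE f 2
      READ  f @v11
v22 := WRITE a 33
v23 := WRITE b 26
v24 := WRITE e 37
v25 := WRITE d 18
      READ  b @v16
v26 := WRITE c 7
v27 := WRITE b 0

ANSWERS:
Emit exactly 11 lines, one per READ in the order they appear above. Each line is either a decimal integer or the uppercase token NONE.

Answer: NONE
10
NONE
33
NONE
33
3
6
NONE
35
41

Derivation:
v1: WRITE c=10  (c history now [(1, 10)])
v2: WRITE b=40  (b history now [(2, 40)])
v3: WRITE a=33  (a history now [(3, 33)])
v4: WRITE c=3  (c history now [(1, 10), (4, 3)])
v5: WRITE b=1  (b history now [(2, 40), (5, 1)])
READ d @v5: history=[] -> no version <= 5 -> NONE
v6: WRITE c=6  (c history now [(1, 10), (4, 3), (6, 6)])
READ c @v2: history=[(1, 10), (4, 3), (6, 6)] -> pick v1 -> 10
v7: WRITE d=36  (d history now [(7, 36)])
v8: WRITE f=35  (f history now [(8, 35)])
READ d @v4: history=[(7, 36)] -> no version <= 4 -> NONE
v9: WRITE b=1  (b history now [(2, 40), (5, 1), (9, 1)])
READ a @v4: history=[(3, 33)] -> pick v3 -> 33
v10: WRITE d=32  (d history now [(7, 36), (10, 32)])
v11: WRITE a=2  (a history now [(3, 33), (11, 2)])
v12: WRITE b=41  (b history now [(2, 40), (5, 1), (9, 1), (12, 41)])
READ e @v2: history=[] -> no version <= 2 -> NONE
v13: WRITE f=36  (f history now [(8, 35), (13, 36)])
v14: WRITE d=6  (d history now [(7, 36), (10, 32), (14, 6)])
READ a @v7: history=[(3, 33), (11, 2)] -> pick v3 -> 33
v15: WRITE f=40  (f history now [(8, 35), (13, 36), (15, 40)])
READ c @v4: history=[(1, 10), (4, 3), (6, 6)] -> pick v4 -> 3
v16: WRITE a=19  (a history now [(3, 33), (11, 2), (16, 19)])
READ c @v7: history=[(1, 10), (4, 3), (6, 6)] -> pick v6 -> 6
v17: WRITE e=19  (e history now [(17, 19)])
v18: WRITE d=3  (d history now [(7, 36), (10, 32), (14, 6), (18, 3)])
v19: WRITE d=37  (d history now [(7, 36), (10, 32), (14, 6), (18, 3), (19, 37)])
READ e @v12: history=[(17, 19)] -> no version <= 12 -> NONE
v20: WRITE c=23  (c history now [(1, 10), (4, 3), (6, 6), (20, 23)])
v21: WRITE f=2  (f history now [(8, 35), (13, 36), (15, 40), (21, 2)])
READ f @v11: history=[(8, 35), (13, 36), (15, 40), (21, 2)] -> pick v8 -> 35
v22: WRITE a=33  (a history now [(3, 33), (11, 2), (16, 19), (22, 33)])
v23: WRITE b=26  (b history now [(2, 40), (5, 1), (9, 1), (12, 41), (23, 26)])
v24: WRITE e=37  (e history now [(17, 19), (24, 37)])
v25: WRITE d=18  (d history now [(7, 36), (10, 32), (14, 6), (18, 3), (19, 37), (25, 18)])
READ b @v16: history=[(2, 40), (5, 1), (9, 1), (12, 41), (23, 26)] -> pick v12 -> 41
v26: WRITE c=7  (c history now [(1, 10), (4, 3), (6, 6), (20, 23), (26, 7)])
v27: WRITE b=0  (b history now [(2, 40), (5, 1), (9, 1), (12, 41), (23, 26), (27, 0)])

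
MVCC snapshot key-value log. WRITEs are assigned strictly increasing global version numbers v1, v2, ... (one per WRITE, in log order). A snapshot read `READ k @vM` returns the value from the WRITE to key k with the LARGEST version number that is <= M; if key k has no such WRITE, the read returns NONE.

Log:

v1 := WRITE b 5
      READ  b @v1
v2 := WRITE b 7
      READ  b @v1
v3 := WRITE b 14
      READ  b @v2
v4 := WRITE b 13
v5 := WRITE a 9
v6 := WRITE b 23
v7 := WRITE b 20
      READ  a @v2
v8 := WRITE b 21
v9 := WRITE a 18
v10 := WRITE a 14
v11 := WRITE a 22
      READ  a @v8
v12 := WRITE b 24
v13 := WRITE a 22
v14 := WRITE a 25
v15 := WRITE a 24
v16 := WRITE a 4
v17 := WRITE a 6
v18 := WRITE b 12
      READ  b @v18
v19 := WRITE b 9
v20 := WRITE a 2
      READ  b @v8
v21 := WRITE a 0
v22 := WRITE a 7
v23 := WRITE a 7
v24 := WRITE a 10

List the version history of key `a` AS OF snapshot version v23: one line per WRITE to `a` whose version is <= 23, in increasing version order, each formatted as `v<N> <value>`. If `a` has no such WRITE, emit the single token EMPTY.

Answer: v5 9
v9 18
v10 14
v11 22
v13 22
v14 25
v15 24
v16 4
v17 6
v20 2
v21 0
v22 7
v23 7

Derivation:
Scan writes for key=a with version <= 23:
  v1 WRITE b 5 -> skip
  v2 WRITE b 7 -> skip
  v3 WRITE b 14 -> skip
  v4 WRITE b 13 -> skip
  v5 WRITE a 9 -> keep
  v6 WRITE b 23 -> skip
  v7 WRITE b 20 -> skip
  v8 WRITE b 21 -> skip
  v9 WRITE a 18 -> keep
  v10 WRITE a 14 -> keep
  v11 WRITE a 22 -> keep
  v12 WRITE b 24 -> skip
  v13 WRITE a 22 -> keep
  v14 WRITE a 25 -> keep
  v15 WRITE a 24 -> keep
  v16 WRITE a 4 -> keep
  v17 WRITE a 6 -> keep
  v18 WRITE b 12 -> skip
  v19 WRITE b 9 -> skip
  v20 WRITE a 2 -> keep
  v21 WRITE a 0 -> keep
  v22 WRITE a 7 -> keep
  v23 WRITE a 7 -> keep
  v24 WRITE a 10 -> drop (> snap)
Collected: [(5, 9), (9, 18), (10, 14), (11, 22), (13, 22), (14, 25), (15, 24), (16, 4), (17, 6), (20, 2), (21, 0), (22, 7), (23, 7)]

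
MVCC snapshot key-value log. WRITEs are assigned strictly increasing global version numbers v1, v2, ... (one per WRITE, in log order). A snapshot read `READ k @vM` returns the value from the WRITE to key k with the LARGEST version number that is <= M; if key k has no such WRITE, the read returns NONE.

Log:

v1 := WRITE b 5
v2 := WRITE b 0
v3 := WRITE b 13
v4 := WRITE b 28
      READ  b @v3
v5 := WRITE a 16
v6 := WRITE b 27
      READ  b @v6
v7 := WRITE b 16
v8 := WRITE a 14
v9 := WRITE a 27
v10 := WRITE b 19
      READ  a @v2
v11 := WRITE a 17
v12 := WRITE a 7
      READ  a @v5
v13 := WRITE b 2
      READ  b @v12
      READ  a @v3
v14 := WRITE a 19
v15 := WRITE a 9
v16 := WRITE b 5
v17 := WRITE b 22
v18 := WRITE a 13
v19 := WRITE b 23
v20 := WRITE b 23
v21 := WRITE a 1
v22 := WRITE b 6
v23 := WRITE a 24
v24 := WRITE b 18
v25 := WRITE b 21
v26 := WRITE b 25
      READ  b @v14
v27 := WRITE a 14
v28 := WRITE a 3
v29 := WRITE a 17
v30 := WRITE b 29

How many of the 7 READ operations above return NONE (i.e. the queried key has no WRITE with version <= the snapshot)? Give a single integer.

Answer: 2

Derivation:
v1: WRITE b=5  (b history now [(1, 5)])
v2: WRITE b=0  (b history now [(1, 5), (2, 0)])
v3: WRITE b=13  (b history now [(1, 5), (2, 0), (3, 13)])
v4: WRITE b=28  (b history now [(1, 5), (2, 0), (3, 13), (4, 28)])
READ b @v3: history=[(1, 5), (2, 0), (3, 13), (4, 28)] -> pick v3 -> 13
v5: WRITE a=16  (a history now [(5, 16)])
v6: WRITE b=27  (b history now [(1, 5), (2, 0), (3, 13), (4, 28), (6, 27)])
READ b @v6: history=[(1, 5), (2, 0), (3, 13), (4, 28), (6, 27)] -> pick v6 -> 27
v7: WRITE b=16  (b history now [(1, 5), (2, 0), (3, 13), (4, 28), (6, 27), (7, 16)])
v8: WRITE a=14  (a history now [(5, 16), (8, 14)])
v9: WRITE a=27  (a history now [(5, 16), (8, 14), (9, 27)])
v10: WRITE b=19  (b history now [(1, 5), (2, 0), (3, 13), (4, 28), (6, 27), (7, 16), (10, 19)])
READ a @v2: history=[(5, 16), (8, 14), (9, 27)] -> no version <= 2 -> NONE
v11: WRITE a=17  (a history now [(5, 16), (8, 14), (9, 27), (11, 17)])
v12: WRITE a=7  (a history now [(5, 16), (8, 14), (9, 27), (11, 17), (12, 7)])
READ a @v5: history=[(5, 16), (8, 14), (9, 27), (11, 17), (12, 7)] -> pick v5 -> 16
v13: WRITE b=2  (b history now [(1, 5), (2, 0), (3, 13), (4, 28), (6, 27), (7, 16), (10, 19), (13, 2)])
READ b @v12: history=[(1, 5), (2, 0), (3, 13), (4, 28), (6, 27), (7, 16), (10, 19), (13, 2)] -> pick v10 -> 19
READ a @v3: history=[(5, 16), (8, 14), (9, 27), (11, 17), (12, 7)] -> no version <= 3 -> NONE
v14: WRITE a=19  (a history now [(5, 16), (8, 14), (9, 27), (11, 17), (12, 7), (14, 19)])
v15: WRITE a=9  (a history now [(5, 16), (8, 14), (9, 27), (11, 17), (12, 7), (14, 19), (15, 9)])
v16: WRITE b=5  (b history now [(1, 5), (2, 0), (3, 13), (4, 28), (6, 27), (7, 16), (10, 19), (13, 2), (16, 5)])
v17: WRITE b=22  (b history now [(1, 5), (2, 0), (3, 13), (4, 28), (6, 27), (7, 16), (10, 19), (13, 2), (16, 5), (17, 22)])
v18: WRITE a=13  (a history now [(5, 16), (8, 14), (9, 27), (11, 17), (12, 7), (14, 19), (15, 9), (18, 13)])
v19: WRITE b=23  (b history now [(1, 5), (2, 0), (3, 13), (4, 28), (6, 27), (7, 16), (10, 19), (13, 2), (16, 5), (17, 22), (19, 23)])
v20: WRITE b=23  (b history now [(1, 5), (2, 0), (3, 13), (4, 28), (6, 27), (7, 16), (10, 19), (13, 2), (16, 5), (17, 22), (19, 23), (20, 23)])
v21: WRITE a=1  (a history now [(5, 16), (8, 14), (9, 27), (11, 17), (12, 7), (14, 19), (15, 9), (18, 13), (21, 1)])
v22: WRITE b=6  (b history now [(1, 5), (2, 0), (3, 13), (4, 28), (6, 27), (7, 16), (10, 19), (13, 2), (16, 5), (17, 22), (19, 23), (20, 23), (22, 6)])
v23: WRITE a=24  (a history now [(5, 16), (8, 14), (9, 27), (11, 17), (12, 7), (14, 19), (15, 9), (18, 13), (21, 1), (23, 24)])
v24: WRITE b=18  (b history now [(1, 5), (2, 0), (3, 13), (4, 28), (6, 27), (7, 16), (10, 19), (13, 2), (16, 5), (17, 22), (19, 23), (20, 23), (22, 6), (24, 18)])
v25: WRITE b=21  (b history now [(1, 5), (2, 0), (3, 13), (4, 28), (6, 27), (7, 16), (10, 19), (13, 2), (16, 5), (17, 22), (19, 23), (20, 23), (22, 6), (24, 18), (25, 21)])
v26: WRITE b=25  (b history now [(1, 5), (2, 0), (3, 13), (4, 28), (6, 27), (7, 16), (10, 19), (13, 2), (16, 5), (17, 22), (19, 23), (20, 23), (22, 6), (24, 18), (25, 21), (26, 25)])
READ b @v14: history=[(1, 5), (2, 0), (3, 13), (4, 28), (6, 27), (7, 16), (10, 19), (13, 2), (16, 5), (17, 22), (19, 23), (20, 23), (22, 6), (24, 18), (25, 21), (26, 25)] -> pick v13 -> 2
v27: WRITE a=14  (a history now [(5, 16), (8, 14), (9, 27), (11, 17), (12, 7), (14, 19), (15, 9), (18, 13), (21, 1), (23, 24), (27, 14)])
v28: WRITE a=3  (a history now [(5, 16), (8, 14), (9, 27), (11, 17), (12, 7), (14, 19), (15, 9), (18, 13), (21, 1), (23, 24), (27, 14), (28, 3)])
v29: WRITE a=17  (a history now [(5, 16), (8, 14), (9, 27), (11, 17), (12, 7), (14, 19), (15, 9), (18, 13), (21, 1), (23, 24), (27, 14), (28, 3), (29, 17)])
v30: WRITE b=29  (b history now [(1, 5), (2, 0), (3, 13), (4, 28), (6, 27), (7, 16), (10, 19), (13, 2), (16, 5), (17, 22), (19, 23), (20, 23), (22, 6), (24, 18), (25, 21), (26, 25), (30, 29)])
Read results in order: ['13', '27', 'NONE', '16', '19', 'NONE', '2']
NONE count = 2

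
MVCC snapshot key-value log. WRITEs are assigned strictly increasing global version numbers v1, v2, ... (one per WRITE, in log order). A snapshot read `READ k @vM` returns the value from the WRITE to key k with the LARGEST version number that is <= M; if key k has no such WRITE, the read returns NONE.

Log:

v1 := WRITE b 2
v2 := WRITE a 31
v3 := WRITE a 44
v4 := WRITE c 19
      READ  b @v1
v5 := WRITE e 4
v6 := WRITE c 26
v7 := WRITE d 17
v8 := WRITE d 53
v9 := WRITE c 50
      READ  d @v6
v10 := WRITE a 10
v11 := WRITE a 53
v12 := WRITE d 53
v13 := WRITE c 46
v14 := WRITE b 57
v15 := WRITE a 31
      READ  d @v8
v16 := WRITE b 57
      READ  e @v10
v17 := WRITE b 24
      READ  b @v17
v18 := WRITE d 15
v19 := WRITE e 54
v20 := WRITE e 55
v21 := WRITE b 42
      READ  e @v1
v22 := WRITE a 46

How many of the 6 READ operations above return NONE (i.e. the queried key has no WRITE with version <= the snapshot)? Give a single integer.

Answer: 2

Derivation:
v1: WRITE b=2  (b history now [(1, 2)])
v2: WRITE a=31  (a history now [(2, 31)])
v3: WRITE a=44  (a history now [(2, 31), (3, 44)])
v4: WRITE c=19  (c history now [(4, 19)])
READ b @v1: history=[(1, 2)] -> pick v1 -> 2
v5: WRITE e=4  (e history now [(5, 4)])
v6: WRITE c=26  (c history now [(4, 19), (6, 26)])
v7: WRITE d=17  (d history now [(7, 17)])
v8: WRITE d=53  (d history now [(7, 17), (8, 53)])
v9: WRITE c=50  (c history now [(4, 19), (6, 26), (9, 50)])
READ d @v6: history=[(7, 17), (8, 53)] -> no version <= 6 -> NONE
v10: WRITE a=10  (a history now [(2, 31), (3, 44), (10, 10)])
v11: WRITE a=53  (a history now [(2, 31), (3, 44), (10, 10), (11, 53)])
v12: WRITE d=53  (d history now [(7, 17), (8, 53), (12, 53)])
v13: WRITE c=46  (c history now [(4, 19), (6, 26), (9, 50), (13, 46)])
v14: WRITE b=57  (b history now [(1, 2), (14, 57)])
v15: WRITE a=31  (a history now [(2, 31), (3, 44), (10, 10), (11, 53), (15, 31)])
READ d @v8: history=[(7, 17), (8, 53), (12, 53)] -> pick v8 -> 53
v16: WRITE b=57  (b history now [(1, 2), (14, 57), (16, 57)])
READ e @v10: history=[(5, 4)] -> pick v5 -> 4
v17: WRITE b=24  (b history now [(1, 2), (14, 57), (16, 57), (17, 24)])
READ b @v17: history=[(1, 2), (14, 57), (16, 57), (17, 24)] -> pick v17 -> 24
v18: WRITE d=15  (d history now [(7, 17), (8, 53), (12, 53), (18, 15)])
v19: WRITE e=54  (e history now [(5, 4), (19, 54)])
v20: WRITE e=55  (e history now [(5, 4), (19, 54), (20, 55)])
v21: WRITE b=42  (b history now [(1, 2), (14, 57), (16, 57), (17, 24), (21, 42)])
READ e @v1: history=[(5, 4), (19, 54), (20, 55)] -> no version <= 1 -> NONE
v22: WRITE a=46  (a history now [(2, 31), (3, 44), (10, 10), (11, 53), (15, 31), (22, 46)])
Read results in order: ['2', 'NONE', '53', '4', '24', 'NONE']
NONE count = 2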